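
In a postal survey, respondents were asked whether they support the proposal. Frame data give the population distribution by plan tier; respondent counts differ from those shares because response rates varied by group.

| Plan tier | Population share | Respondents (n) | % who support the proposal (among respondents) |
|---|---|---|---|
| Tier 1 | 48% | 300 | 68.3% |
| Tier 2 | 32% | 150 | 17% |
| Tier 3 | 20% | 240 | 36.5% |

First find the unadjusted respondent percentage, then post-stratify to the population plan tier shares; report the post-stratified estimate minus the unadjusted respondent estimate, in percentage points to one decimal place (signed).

Without adjustment, the pooled respondent share is:
  (300/690)×68.3 + (150/690)×17 + (240/690)×36.5 = 46.087%
Post-stratifying to population shares instead:
  0.48×68.3 + 0.32×17 + 0.2×36.5 = 45.524%
Difference = 45.524 − 46.087 = -0.563 pp.

-0.6 percentage points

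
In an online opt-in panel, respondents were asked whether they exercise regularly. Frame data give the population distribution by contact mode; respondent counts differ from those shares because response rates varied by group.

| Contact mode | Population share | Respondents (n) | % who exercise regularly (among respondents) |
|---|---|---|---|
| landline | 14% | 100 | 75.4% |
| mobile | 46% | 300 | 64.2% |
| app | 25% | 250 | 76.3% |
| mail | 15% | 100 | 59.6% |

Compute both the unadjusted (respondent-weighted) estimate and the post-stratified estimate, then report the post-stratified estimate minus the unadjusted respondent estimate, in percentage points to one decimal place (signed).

Unadjusted (pooled respondent) estimate weights by respondent counts:
  (100/750)×75.4 + (300/750)×64.2 + (250/750)×76.3 + (100/750)×59.6 = 69.1133%
Reweighting by population contact mode shares:
  0.14×75.4 + 0.46×64.2 + 0.25×76.3 + 0.15×59.6 = 68.103%
Difference = 68.103 − 69.1133 = -1.0103 pp.

-1.0 percentage points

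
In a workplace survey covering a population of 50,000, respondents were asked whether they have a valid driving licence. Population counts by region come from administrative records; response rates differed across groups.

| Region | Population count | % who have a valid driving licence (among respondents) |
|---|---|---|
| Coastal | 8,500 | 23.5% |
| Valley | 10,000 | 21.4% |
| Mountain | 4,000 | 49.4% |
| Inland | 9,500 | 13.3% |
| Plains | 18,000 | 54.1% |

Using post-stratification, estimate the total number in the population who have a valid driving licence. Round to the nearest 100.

17,100

Each cell contributes its population count × the respondent rate:
  Coastal: 8,500 × 23.5% = 1997.5
  Valley: 10,000 × 21.4% = 2140
  Mountain: 4,000 × 49.4% = 1976
  Inland: 9,500 × 13.3% = 1263.5
  Plains: 18,000 × 54.1% = 9738
Estimated total = 17,115 → 17,100.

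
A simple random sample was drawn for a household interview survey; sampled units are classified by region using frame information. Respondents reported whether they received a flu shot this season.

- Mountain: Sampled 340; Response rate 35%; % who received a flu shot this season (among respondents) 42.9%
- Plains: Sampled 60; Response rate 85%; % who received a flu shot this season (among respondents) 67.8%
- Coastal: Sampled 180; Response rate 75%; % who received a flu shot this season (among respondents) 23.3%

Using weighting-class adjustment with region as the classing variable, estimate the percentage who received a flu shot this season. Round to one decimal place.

39.4%

Weighting each respondent by the inverse class response rate inflates each class back to its sampled size, so the class weight is n_sampled:
  Mountain: 340 × 42.9 = 14,586
  Plains: 60 × 67.8 = 4068
  Coastal: 180 × 23.3 = 4194
Adjusted estimate = 22,848 / 580 = 39.3931 → 39.4%.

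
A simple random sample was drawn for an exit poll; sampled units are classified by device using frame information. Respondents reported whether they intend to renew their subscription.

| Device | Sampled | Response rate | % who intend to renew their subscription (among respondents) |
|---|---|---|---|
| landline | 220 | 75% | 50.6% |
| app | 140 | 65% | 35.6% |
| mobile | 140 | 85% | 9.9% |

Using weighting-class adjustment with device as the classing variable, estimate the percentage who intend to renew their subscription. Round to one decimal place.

35.0%

Inverse-response-rate weighting restores each class to its sampled count, so class totals weight by n_sampled:
  landline: 220 × 50.6 = 11,132
  app: 140 × 35.6 = 4984
  mobile: 140 × 9.9 = 1386
Adjusted estimate = 17,502 / 500 = 35.004 → 35.0%.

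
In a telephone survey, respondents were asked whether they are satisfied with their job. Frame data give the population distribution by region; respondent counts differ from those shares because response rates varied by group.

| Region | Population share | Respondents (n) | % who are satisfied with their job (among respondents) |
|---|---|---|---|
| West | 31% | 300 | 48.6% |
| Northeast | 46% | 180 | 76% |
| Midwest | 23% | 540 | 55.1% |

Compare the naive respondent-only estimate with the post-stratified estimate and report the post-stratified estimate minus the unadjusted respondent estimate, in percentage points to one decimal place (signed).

Unadjusted (pooled respondent) estimate weights by respondent counts:
  (300/1020)×48.6 + (180/1020)×76 + (540/1020)×55.1 = 56.8765%
Post-stratifying to population shares instead:
  0.31×48.6 + 0.46×76 + 0.23×55.1 = 62.699%
Difference = 62.699 − 56.8765 = 5.8225 pp.

+5.8 percentage points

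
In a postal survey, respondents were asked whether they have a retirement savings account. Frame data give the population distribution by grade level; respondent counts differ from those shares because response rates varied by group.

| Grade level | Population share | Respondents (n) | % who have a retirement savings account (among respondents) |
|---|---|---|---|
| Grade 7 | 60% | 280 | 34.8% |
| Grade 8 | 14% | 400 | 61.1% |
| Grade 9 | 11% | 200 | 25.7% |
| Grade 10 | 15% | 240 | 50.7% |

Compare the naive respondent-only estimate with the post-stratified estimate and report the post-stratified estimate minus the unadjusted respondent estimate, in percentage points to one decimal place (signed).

-6.1 percentage points

Unadjusted (pooled respondent) estimate weights by respondent counts:
  (280/1120)×34.8 + (400/1120)×61.1 + (200/1120)×25.7 + (240/1120)×50.7 = 45.975%
Post-stratified estimate weights by population shares:
  0.6×34.8 + 0.14×61.1 + 0.11×25.7 + 0.15×50.7 = 39.866%
Difference = 39.866 − 45.975 = -6.109 pp.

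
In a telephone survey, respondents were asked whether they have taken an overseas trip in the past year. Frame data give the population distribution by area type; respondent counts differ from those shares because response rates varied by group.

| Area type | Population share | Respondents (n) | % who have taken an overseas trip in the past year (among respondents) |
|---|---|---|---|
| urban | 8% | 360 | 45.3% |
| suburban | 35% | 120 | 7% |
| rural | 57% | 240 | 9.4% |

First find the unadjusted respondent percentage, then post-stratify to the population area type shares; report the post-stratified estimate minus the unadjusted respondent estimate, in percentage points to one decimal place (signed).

Unadjusted (pooled respondent) estimate weights by respondent counts:
  (360/720)×45.3 + (120/720)×7 + (240/720)×9.4 = 26.95%
Post-stratifying to population shares instead:
  0.08×45.3 + 0.35×7 + 0.57×9.4 = 11.432%
Difference = 11.432 − 26.95 = -15.518 pp.

-15.5 percentage points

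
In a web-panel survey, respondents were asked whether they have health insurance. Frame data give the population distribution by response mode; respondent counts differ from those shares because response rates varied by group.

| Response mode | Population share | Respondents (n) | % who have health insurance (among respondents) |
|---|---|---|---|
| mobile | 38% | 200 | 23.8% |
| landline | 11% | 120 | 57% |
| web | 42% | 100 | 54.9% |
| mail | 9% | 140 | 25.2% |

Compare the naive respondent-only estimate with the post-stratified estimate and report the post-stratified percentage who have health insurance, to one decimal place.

Naive respondent-only estimate (weights = respondent counts):
  (200/560)×23.8 + (120/560)×57 + (100/560)×54.9 + (140/560)×25.2 = 36.8179%
Reweighting by population response mode shares:
  0.38×23.8 + 0.11×57 + 0.42×54.9 + 0.09×25.2 = 40.64%

40.6%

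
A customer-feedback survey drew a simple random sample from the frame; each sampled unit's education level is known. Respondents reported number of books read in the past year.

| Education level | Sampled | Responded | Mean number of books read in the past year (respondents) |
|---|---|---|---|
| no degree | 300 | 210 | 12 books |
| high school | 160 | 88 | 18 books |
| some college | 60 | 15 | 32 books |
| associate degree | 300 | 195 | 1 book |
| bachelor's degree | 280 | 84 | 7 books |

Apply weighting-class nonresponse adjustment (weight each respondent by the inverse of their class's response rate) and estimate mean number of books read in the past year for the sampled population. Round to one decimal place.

Response rates by class: no degree 210/300 = 70%, high school 88/160 = 55%, some college 15/60 = 25%, associate degree 195/300 = 65%, bachelor's degree 84/280 = 30%.
Inverse-response-rate weighting restores each class to its sampled count, so class totals weight by n_sampled:
  no degree: 300 × 12 = 3600
  high school: 160 × 18 = 2880
  some college: 60 × 32 = 1920
  associate degree: 300 × 1 = 300
  bachelor's degree: 280 × 7 = 1960
Adjusted estimate = 10,660 / 1,100 = 9.69091 → 9.7.

9.7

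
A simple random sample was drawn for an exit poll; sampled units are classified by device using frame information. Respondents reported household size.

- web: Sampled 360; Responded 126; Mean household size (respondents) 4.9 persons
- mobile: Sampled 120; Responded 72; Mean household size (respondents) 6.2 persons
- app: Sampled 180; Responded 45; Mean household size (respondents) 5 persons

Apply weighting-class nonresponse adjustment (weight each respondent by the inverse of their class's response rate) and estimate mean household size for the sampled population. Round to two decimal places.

Class response rates: web 126/360 = 35%, mobile 72/120 = 60%, app 45/180 = 25%.
Each respondent's weight = sampled/responded in their class; summing within a class gives n_sampled, so:
  web: 360 × 4.9 = 1764
  mobile: 120 × 6.2 = 744
  app: 180 × 5 = 900
Adjusted estimate = 3408 / 660 = 5.16364 → 5.16.

5.16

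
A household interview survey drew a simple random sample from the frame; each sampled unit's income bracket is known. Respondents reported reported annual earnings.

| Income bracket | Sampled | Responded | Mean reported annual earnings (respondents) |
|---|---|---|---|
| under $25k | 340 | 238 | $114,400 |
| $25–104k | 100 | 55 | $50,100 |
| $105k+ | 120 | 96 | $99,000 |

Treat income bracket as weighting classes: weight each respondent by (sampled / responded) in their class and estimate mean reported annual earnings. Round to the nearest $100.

Response rates by class: under $25k 238/340 = 70%, $25–104k 55/100 = 55%, $105k+ 96/120 = 80%.
Inverse-response-rate weighting restores each class to its sampled count, so class totals weight by n_sampled:
  under $25k: 340 × 114,400 = 38,896,000
  $25–104k: 100 × 50,100 = 5,010,000
  $105k+: 120 × 99,000 = 11,880,000
Adjusted estimate = 55,786,000 / 560 = 99617.9 → $99,600.

$99,600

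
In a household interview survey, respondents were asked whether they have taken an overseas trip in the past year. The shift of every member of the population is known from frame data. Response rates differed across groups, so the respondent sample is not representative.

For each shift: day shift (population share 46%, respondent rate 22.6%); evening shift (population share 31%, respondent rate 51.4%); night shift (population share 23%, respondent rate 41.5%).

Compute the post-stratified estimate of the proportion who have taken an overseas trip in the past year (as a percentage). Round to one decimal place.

35.9%

Each cell contributes population-share × respondent value:
  day shift: 0.46 × 22.6 = 10.396
  evening shift: 0.31 × 51.4 = 15.934
  night shift: 0.23 × 41.5 = 9.545
Post-stratified estimate = 35.875 → 35.9%.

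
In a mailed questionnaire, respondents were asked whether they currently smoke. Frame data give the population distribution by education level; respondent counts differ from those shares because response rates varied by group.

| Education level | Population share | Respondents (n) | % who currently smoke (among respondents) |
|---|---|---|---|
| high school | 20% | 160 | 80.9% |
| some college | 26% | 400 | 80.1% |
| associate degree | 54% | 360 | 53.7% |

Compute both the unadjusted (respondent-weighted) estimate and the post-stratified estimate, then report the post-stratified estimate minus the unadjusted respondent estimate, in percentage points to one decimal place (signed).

-3.9 percentage points

Unadjusted (pooled respondent) estimate weights by respondent counts:
  (160/920)×80.9 + (400/920)×80.1 + (360/920)×53.7 = 69.9087%
Post-stratifying to population shares instead:
  0.2×80.9 + 0.26×80.1 + 0.54×53.7 = 66.004%
Difference = 66.004 − 69.9087 = -3.9047 pp.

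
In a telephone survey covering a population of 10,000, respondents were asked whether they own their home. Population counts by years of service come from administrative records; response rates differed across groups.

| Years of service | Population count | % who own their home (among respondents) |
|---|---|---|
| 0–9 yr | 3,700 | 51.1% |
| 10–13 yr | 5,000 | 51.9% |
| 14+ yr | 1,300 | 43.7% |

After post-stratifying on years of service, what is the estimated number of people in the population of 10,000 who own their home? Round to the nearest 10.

5,050

Each cell contributes its population count × the respondent rate:
  0–9 yr: 3,700 × 51.1% = 1890.7
  10–13 yr: 5,000 × 51.9% = 2595
  14+ yr: 1,300 × 43.7% = 568.1
Estimated total = 5053.8 → 5,050.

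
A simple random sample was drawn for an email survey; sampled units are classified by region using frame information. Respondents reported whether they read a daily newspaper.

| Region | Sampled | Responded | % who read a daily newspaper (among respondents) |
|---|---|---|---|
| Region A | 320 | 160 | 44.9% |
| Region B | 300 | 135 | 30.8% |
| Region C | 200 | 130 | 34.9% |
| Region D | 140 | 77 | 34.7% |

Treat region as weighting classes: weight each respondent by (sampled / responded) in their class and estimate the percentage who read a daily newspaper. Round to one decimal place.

Response rates by class: Region A 160/320 = 50%, Region B 135/300 = 45%, Region C 130/200 = 65%, Region D 77/140 = 55%.
Weighting each respondent by the inverse class response rate inflates each class back to its sampled size, so the class weight is n_sampled:
  Region A: 320 × 44.9 = 14,368
  Region B: 300 × 30.8 = 9240
  Region C: 200 × 34.9 = 6980
  Region D: 140 × 34.7 = 4858
Adjusted estimate = 35,446 / 960 = 36.9229 → 36.9%.

36.9%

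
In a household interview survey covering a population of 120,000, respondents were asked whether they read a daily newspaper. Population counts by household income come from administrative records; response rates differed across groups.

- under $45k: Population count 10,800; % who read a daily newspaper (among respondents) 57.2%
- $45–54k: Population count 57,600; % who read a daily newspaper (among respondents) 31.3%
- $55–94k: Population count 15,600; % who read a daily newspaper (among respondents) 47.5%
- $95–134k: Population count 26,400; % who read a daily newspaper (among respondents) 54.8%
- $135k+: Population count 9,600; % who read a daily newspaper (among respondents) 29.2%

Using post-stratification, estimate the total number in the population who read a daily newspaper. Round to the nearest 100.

48,900

Apply each group's respondent rate to its population count:
  under $45k: 10,800 × 57.2% = 6177.6
  $45–54k: 57,600 × 31.3% = 18028.8
  $55–94k: 15,600 × 47.5% = 7410
  $95–134k: 26,400 × 54.8% = 14467.2
  $135k+: 9,600 × 29.2% = 2803.2
Estimated total = 48886.8 → 48,900.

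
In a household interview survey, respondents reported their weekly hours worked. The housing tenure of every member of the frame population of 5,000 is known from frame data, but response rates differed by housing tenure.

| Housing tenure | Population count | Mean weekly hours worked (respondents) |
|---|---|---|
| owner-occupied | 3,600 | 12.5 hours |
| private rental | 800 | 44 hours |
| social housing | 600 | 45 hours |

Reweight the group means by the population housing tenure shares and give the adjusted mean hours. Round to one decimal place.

Reweight to the known housing tenure distribution:
  owner-occupied: (3,600/5,000) × 12.5 = 9
  private rental: (800/5,000) × 44 = 7.04
  social housing: (600/5,000) × 45 = 5.4
Post-stratified estimate = 21.44 → 21.4.

21.4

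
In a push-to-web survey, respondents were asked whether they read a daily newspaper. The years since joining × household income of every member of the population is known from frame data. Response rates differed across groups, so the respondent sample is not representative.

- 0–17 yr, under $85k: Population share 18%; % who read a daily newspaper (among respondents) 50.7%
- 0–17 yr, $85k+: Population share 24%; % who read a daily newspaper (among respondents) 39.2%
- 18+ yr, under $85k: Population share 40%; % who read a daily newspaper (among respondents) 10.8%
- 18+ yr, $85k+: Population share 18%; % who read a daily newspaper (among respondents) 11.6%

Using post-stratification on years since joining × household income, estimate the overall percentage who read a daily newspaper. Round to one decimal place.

Reweight to the known years since joining × household income distribution:
  0–17 yr, under $85k: 0.18 × 50.7 = 9.126
  0–17 yr, $85k+: 0.24 × 39.2 = 9.408
  18+ yr, under $85k: 0.4 × 10.8 = 4.32
  18+ yr, $85k+: 0.18 × 11.6 = 2.088
Post-stratified estimate = 24.942 → 24.9%.

24.9%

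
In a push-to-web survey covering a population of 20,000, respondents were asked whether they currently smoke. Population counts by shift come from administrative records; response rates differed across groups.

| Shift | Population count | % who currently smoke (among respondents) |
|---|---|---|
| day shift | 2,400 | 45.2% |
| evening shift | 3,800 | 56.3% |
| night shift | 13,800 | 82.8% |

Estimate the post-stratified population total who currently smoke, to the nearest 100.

Apply each group's respondent rate to its population count:
  day shift: 2,400 × 45.2% = 1084.8
  evening shift: 3,800 × 56.3% = 2139.4
  night shift: 13,800 × 82.8% = 11426.4
Estimated total = 14650.6 → 14,700.

14,700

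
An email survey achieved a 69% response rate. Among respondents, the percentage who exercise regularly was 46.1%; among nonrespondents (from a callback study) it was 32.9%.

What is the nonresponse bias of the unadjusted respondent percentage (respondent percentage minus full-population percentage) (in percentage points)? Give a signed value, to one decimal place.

+4.1 percentage points

Nonresponse fraction = 1 − 0.69 = 0.31.
Bias = (nonresponse fraction) × (respondent percentage − nonrespondent percentage)
     = 0.31 × (46.1 − 32.9) = 0.31 × 13.2 = 4.092.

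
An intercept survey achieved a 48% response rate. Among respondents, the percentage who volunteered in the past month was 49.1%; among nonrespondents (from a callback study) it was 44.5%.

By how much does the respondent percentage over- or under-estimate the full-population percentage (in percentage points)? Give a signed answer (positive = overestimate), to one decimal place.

+2.4 percentage points

Nonresponse fraction = 1 − 0.48 = 0.52.
Bias = (nonresponse fraction) × (respondent percentage − nonrespondent percentage)
     = 0.52 × (49.1 − 44.5) = 0.52 × 4.6 = 2.392.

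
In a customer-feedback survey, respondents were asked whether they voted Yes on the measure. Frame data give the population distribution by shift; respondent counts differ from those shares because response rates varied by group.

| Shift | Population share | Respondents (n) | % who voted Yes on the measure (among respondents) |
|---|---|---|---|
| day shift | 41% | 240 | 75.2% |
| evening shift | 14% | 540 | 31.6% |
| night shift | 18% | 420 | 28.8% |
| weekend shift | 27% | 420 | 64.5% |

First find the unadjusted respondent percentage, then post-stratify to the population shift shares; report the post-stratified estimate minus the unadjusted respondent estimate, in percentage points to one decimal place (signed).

+12.0 percentage points

Naive respondent-only estimate (weights = respondent counts):
  (240/1620)×75.2 + (540/1620)×31.6 + (420/1620)×28.8 + (420/1620)×64.5 = 45.863%
Post-stratified estimate weights by population shares:
  0.41×75.2 + 0.14×31.6 + 0.18×28.8 + 0.27×64.5 = 57.855%
Difference = 57.855 − 45.863 = 11.992 pp.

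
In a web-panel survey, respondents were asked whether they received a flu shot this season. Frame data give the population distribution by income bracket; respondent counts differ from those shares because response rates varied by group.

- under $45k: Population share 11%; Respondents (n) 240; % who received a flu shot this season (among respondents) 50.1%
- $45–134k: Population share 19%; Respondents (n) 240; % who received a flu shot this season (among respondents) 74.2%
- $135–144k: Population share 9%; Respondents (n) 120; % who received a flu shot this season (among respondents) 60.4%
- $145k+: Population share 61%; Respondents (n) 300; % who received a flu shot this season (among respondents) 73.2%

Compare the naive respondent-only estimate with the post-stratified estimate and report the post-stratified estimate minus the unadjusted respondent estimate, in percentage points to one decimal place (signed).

+4.1 percentage points

Unadjusted (pooled respondent) estimate weights by respondent counts:
  (240/900)×50.1 + (240/900)×74.2 + (120/900)×60.4 + (300/900)×73.2 = 65.6%
Post-stratifying to population shares instead:
  0.11×50.1 + 0.19×74.2 + 0.09×60.4 + 0.61×73.2 = 69.697%
Difference = 69.697 − 65.6 = 4.097 pp.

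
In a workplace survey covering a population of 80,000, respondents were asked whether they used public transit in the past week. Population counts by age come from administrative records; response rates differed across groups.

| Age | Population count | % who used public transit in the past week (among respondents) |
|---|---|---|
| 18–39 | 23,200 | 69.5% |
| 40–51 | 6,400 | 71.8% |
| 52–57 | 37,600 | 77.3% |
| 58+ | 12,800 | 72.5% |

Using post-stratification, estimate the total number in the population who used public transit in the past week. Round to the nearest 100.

59,100

Estimated count per cell = population count × respondent percentage:
  18–39: 23,200 × 69.5% = 16,124
  40–51: 6,400 × 71.8% = 4595.2
  52–57: 37,600 × 77.3% = 29064.8
  58+: 12,800 × 72.5% = 9280
Estimated total = 59,064 → 59,100.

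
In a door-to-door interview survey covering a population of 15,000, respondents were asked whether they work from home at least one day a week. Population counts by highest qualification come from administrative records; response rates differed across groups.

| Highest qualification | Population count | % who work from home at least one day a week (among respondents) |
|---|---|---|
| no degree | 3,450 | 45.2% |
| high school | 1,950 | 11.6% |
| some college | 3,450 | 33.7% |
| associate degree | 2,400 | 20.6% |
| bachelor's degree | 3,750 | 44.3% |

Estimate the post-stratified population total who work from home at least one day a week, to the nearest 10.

Apply each group's respondent rate to its population count:
  no degree: 3,450 × 45.2% = 1559.4
  high school: 1,950 × 11.6% = 226.2
  some college: 3,450 × 33.7% = 1162.65
  associate degree: 2,400 × 20.6% = 494.4
  bachelor's degree: 3,750 × 44.3% = 1661.25
Estimated total = 5103.9 → 5,100.

5,100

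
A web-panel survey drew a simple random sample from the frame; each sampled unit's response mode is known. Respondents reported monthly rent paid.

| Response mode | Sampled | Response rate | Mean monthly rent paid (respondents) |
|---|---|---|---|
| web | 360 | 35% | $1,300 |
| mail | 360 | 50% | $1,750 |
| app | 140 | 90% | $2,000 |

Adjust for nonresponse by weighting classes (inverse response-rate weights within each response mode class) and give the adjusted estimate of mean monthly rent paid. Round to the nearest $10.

With weight = n_sampled/n_responded per class, the weighted class total is n_sampled:
  web: 360 × 1300 = 468,000
  mail: 360 × 1750 = 630,000
  app: 140 × 2000 = 280,000
Adjusted estimate = 1,378,000 / 860 = 1602.33 → $1,600.

$1,600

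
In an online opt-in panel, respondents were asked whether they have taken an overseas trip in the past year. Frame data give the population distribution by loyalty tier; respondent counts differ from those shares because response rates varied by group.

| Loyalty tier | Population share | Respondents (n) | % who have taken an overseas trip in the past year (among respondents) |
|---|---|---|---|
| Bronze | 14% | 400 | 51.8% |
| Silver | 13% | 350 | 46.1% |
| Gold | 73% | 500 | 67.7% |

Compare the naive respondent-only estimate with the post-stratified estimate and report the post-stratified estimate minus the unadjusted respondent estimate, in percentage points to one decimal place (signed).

+6.1 percentage points

Without adjustment, the pooled respondent share is:
  (400/1250)×51.8 + (350/1250)×46.1 + (500/1250)×67.7 = 56.564%
Reweighting by population loyalty tier shares:
  0.14×51.8 + 0.13×46.1 + 0.73×67.7 = 62.666%
Difference = 62.666 − 56.564 = 6.102 pp.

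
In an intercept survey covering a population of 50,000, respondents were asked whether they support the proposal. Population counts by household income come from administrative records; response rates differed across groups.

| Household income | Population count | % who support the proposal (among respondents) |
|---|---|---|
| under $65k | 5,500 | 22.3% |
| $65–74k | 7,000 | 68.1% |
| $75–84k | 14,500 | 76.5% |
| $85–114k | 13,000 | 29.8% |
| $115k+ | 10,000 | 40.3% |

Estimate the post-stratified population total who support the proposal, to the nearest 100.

25,000

Each cell contributes its population count × the respondent rate:
  under $65k: 5,500 × 22.3% = 1226.5
  $65–74k: 7,000 × 68.1% = 4767
  $75–84k: 14,500 × 76.5% = 11092.5
  $85–114k: 13,000 × 29.8% = 3874
  $115k+: 10,000 × 40.3% = 4030
Estimated total = 24,990 → 25,000.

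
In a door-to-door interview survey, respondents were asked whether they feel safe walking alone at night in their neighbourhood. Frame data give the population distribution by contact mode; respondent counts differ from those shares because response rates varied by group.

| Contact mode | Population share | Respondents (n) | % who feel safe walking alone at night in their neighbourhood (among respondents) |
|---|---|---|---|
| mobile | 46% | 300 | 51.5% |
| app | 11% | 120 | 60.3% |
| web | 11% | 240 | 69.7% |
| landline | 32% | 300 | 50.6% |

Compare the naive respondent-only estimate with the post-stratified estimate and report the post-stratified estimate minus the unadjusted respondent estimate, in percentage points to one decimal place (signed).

-2.7 percentage points

Unadjusted (pooled respondent) estimate weights by respondent counts:
  (300/960)×51.5 + (120/960)×60.3 + (240/960)×69.7 + (300/960)×50.6 = 56.8687%
Post-stratifying to population shares instead:
  0.46×51.5 + 0.11×60.3 + 0.11×69.7 + 0.32×50.6 = 54.182%
Difference = 54.182 − 56.8687 = -2.6867 pp.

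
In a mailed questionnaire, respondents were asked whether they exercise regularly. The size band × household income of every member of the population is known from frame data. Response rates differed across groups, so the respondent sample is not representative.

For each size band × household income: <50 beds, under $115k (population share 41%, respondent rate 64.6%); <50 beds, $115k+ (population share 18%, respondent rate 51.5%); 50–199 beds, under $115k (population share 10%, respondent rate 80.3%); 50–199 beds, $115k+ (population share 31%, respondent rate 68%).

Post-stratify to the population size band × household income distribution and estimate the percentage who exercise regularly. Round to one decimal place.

Weight each group's respondent value by its population share:
  <50 beds, under $115k: 0.41 × 64.6 = 26.486
  <50 beds, $115k+: 0.18 × 51.5 = 9.27
  50–199 beds, under $115k: 0.1 × 80.3 = 8.03
  50–199 beds, $115k+: 0.31 × 68 = 21.08
Post-stratified estimate = 64.866 → 64.9%.

64.9%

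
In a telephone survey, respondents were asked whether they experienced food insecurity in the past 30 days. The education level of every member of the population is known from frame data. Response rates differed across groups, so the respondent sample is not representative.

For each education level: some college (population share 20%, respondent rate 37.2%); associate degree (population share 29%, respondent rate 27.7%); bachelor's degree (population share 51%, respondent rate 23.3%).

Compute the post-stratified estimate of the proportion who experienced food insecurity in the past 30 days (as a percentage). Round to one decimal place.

27.4%

Each cell contributes population-share × respondent value:
  some college: 0.2 × 37.2 = 7.44
  associate degree: 0.29 × 27.7 = 8.033
  bachelor's degree: 0.51 × 23.3 = 11.883
Post-stratified estimate = 27.356 → 27.4%.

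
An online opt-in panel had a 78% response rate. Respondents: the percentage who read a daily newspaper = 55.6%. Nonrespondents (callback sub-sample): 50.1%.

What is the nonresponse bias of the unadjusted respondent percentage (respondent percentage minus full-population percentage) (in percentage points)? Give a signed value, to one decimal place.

Nonresponse fraction = 1 − 0.78 = 0.22.
Bias = (nonresponse fraction) × (respondent percentage − nonrespondent percentage)
     = 0.22 × (55.6 − 50.1) = 0.22 × 5.5 = 1.21.

+1.2 percentage points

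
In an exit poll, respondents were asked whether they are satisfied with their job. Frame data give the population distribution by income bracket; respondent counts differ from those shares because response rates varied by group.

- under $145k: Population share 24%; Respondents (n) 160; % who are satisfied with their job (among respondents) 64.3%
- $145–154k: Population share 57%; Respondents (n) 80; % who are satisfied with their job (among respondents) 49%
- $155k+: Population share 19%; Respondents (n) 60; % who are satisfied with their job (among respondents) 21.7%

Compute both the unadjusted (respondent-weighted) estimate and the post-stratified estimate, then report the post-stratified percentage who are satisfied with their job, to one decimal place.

Unadjusted (pooled respondent) estimate weights by respondent counts:
  (160/300)×64.3 + (80/300)×49 + (60/300)×21.7 = 51.7%
Post-stratifying to population shares instead:
  0.24×64.3 + 0.57×49 + 0.19×21.7 = 47.485%

47.5%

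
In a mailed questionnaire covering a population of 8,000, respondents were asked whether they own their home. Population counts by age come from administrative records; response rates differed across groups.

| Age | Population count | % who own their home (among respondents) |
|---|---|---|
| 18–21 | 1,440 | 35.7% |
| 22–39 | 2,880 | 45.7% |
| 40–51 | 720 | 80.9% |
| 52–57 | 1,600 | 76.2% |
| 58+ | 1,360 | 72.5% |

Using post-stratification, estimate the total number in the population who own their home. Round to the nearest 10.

Estimated count per cell = population count × respondent percentage:
  18–21: 1,440 × 35.7% = 514.08
  22–39: 2,880 × 45.7% = 1316.16
  40–51: 720 × 80.9% = 582.48
  52–57: 1,600 × 76.2% = 1219.2
  58+: 1,360 × 72.5% = 986
Estimated total = 4617.92 → 4,620.

4,620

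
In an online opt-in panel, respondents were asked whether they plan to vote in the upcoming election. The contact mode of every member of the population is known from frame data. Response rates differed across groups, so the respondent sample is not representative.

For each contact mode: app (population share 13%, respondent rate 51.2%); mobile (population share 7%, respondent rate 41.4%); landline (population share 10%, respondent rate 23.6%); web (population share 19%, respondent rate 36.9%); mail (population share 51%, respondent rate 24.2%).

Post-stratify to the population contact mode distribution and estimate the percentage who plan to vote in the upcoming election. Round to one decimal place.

31.3%

Each cell contributes population-share × respondent value:
  app: 0.13 × 51.2 = 6.656
  mobile: 0.07 × 41.4 = 2.898
  landline: 0.1 × 23.6 = 2.36
  web: 0.19 × 36.9 = 7.011
  mail: 0.51 × 24.2 = 12.342
Post-stratified estimate = 31.267 → 31.3%.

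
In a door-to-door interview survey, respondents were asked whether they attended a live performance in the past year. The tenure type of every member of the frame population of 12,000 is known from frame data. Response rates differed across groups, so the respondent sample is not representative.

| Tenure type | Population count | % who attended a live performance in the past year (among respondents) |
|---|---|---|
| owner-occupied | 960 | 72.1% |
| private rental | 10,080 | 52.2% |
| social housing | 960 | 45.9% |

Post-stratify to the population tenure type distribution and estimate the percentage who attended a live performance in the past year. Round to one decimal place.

Reweight to the known tenure type distribution:
  owner-occupied: (960/12,000) × 72.1 = 5.768
  private rental: (10,080/12,000) × 52.2 = 43.848
  social housing: (960/12,000) × 45.9 = 3.672
Post-stratified estimate = 53.288 → 53.3%.

53.3%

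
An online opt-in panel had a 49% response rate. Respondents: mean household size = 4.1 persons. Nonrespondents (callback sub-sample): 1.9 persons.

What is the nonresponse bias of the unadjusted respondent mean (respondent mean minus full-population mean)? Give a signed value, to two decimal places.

+1.12

Nonresponse fraction = 1 − 0.49 = 0.51.
Bias = (nonresponse fraction) × (respondent mean − nonrespondent mean)
     = 0.51 × (4.1 − 1.9) = 0.51 × 2.2 = 1.122.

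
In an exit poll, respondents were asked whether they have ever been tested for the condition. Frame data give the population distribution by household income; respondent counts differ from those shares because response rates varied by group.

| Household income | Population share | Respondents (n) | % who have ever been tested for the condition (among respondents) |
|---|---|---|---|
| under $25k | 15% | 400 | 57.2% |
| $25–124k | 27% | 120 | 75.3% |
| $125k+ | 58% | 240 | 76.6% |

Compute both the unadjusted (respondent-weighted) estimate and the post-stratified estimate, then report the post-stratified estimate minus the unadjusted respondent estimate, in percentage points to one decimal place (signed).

Unadjusted (pooled respondent) estimate weights by respondent counts:
  (400/760)×57.2 + (120/760)×75.3 + (240/760)×76.6 = 66.1842%
Post-stratified estimate weights by population shares:
  0.15×57.2 + 0.27×75.3 + 0.58×76.6 = 73.339%
Difference = 73.339 − 66.1842 = 7.1548 pp.

+7.2 percentage points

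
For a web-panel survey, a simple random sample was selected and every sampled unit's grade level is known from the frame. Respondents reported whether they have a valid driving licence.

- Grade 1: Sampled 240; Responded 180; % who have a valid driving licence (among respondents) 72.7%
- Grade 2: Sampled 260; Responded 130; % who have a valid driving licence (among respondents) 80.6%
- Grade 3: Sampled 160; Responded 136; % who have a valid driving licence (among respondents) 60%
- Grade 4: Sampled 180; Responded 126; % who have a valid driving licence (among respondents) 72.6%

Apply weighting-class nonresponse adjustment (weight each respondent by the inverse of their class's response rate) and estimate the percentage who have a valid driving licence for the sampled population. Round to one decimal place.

72.7%

Class response rates: Grade 1 180/240 = 75%, Grade 2 130/260 = 50%, Grade 3 136/160 = 85%, Grade 4 126/180 = 70%.
Weighting each respondent by the inverse class response rate inflates each class back to its sampled size, so the class weight is n_sampled:
  Grade 1: 240 × 72.7 = 17,448
  Grade 2: 260 × 80.6 = 20,956
  Grade 3: 160 × 60 = 9600
  Grade 4: 180 × 72.6 = 13068
Adjusted estimate = 61,072 / 840 = 72.7048 → 72.7%.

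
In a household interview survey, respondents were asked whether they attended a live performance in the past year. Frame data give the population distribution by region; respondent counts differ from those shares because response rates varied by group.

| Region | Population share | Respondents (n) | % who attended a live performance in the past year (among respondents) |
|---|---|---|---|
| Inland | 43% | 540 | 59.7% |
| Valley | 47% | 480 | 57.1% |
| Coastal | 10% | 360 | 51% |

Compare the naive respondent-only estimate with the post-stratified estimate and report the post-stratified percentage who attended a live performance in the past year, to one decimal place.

Without adjustment, the pooled respondent share is:
  (540/1380)×59.7 + (480/1380)×57.1 + (360/1380)×51 = 56.5261%
Reweighting by population region shares:
  0.43×59.7 + 0.47×57.1 + 0.1×51 = 57.608%

57.6%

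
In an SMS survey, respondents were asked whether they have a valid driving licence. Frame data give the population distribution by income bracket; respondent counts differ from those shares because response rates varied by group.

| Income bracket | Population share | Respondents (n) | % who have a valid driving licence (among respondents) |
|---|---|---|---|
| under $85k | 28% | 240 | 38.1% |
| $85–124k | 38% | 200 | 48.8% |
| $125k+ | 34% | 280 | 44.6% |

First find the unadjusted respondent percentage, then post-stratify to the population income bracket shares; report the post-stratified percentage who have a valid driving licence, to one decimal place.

44.4%

Without adjustment, the pooled respondent share is:
  (240/720)×38.1 + (200/720)×48.8 + (280/720)×44.6 = 43.6%
Reweighting by population income bracket shares:
  0.28×38.1 + 0.38×48.8 + 0.34×44.6 = 44.376%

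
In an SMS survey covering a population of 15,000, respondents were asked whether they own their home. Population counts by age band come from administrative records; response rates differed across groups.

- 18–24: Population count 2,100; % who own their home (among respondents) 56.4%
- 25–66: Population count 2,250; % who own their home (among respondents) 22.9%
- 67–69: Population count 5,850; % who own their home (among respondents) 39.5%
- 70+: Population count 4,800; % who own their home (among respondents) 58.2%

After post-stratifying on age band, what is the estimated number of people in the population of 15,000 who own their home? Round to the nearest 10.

6,800

Each cell contributes its population count × the respondent rate:
  18–24: 2,100 × 56.4% = 1184.4
  25–66: 2,250 × 22.9% = 515.25
  67–69: 5,850 × 39.5% = 2310.75
  70+: 4,800 × 58.2% = 2793.6
Estimated total = 6804 → 6,800.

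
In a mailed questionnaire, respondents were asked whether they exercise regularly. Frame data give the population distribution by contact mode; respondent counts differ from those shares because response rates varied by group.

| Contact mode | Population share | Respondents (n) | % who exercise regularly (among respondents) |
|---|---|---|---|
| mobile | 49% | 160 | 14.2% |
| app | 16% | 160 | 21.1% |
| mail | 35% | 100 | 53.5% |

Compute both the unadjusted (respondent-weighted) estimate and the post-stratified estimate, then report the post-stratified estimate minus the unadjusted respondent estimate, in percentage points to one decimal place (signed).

+2.9 percentage points

Unadjusted (pooled respondent) estimate weights by respondent counts:
  (160/420)×14.2 + (160/420)×21.1 + (100/420)×53.5 = 26.1857%
Reweighting by population contact mode shares:
  0.49×14.2 + 0.16×21.1 + 0.35×53.5 = 29.059%
Difference = 29.059 − 26.1857 = 2.8733 pp.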